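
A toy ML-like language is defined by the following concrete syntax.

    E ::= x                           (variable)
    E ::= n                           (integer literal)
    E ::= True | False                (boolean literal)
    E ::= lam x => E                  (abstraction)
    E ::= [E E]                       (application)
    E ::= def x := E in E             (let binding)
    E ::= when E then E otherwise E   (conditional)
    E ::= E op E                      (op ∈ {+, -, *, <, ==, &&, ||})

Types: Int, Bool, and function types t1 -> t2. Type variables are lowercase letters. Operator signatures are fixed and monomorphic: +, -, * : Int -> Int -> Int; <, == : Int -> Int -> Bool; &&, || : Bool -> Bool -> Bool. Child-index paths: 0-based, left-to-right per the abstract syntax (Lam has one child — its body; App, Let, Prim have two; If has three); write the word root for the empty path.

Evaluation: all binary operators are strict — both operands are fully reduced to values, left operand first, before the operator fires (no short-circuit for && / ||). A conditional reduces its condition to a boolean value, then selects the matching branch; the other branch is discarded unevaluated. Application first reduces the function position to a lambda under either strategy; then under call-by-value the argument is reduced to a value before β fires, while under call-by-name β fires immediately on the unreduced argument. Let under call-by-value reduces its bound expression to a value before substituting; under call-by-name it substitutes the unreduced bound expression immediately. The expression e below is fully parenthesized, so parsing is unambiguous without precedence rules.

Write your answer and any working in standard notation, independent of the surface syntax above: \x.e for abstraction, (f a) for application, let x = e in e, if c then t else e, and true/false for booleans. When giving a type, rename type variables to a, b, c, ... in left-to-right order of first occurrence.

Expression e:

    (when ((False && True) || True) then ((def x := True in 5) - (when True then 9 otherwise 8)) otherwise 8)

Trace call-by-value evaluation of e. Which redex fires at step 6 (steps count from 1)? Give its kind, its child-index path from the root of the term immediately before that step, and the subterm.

Answer: delta at root : (5 - 9)

Trace:
step 0: (if ((false && true) || true) then ((let x = true in 5) - (if true then 9 else 8)) else 8)
step 1: [delta@0.0] (if (false || true) then ((let x = true in 5) - (if true then 9 else 8)) else 8)
step 2: [delta@0] (if true then ((let x = true in 5) - (if true then 9 else 8)) else 8)
step 3: [if@root] ((let x = true in 5) - (if true then 9 else 8))
step 4: [let@0] (5 - (if true then 9 else 8))
step 5: [if@1] (5 - 9)
step 6: [delta@root] -4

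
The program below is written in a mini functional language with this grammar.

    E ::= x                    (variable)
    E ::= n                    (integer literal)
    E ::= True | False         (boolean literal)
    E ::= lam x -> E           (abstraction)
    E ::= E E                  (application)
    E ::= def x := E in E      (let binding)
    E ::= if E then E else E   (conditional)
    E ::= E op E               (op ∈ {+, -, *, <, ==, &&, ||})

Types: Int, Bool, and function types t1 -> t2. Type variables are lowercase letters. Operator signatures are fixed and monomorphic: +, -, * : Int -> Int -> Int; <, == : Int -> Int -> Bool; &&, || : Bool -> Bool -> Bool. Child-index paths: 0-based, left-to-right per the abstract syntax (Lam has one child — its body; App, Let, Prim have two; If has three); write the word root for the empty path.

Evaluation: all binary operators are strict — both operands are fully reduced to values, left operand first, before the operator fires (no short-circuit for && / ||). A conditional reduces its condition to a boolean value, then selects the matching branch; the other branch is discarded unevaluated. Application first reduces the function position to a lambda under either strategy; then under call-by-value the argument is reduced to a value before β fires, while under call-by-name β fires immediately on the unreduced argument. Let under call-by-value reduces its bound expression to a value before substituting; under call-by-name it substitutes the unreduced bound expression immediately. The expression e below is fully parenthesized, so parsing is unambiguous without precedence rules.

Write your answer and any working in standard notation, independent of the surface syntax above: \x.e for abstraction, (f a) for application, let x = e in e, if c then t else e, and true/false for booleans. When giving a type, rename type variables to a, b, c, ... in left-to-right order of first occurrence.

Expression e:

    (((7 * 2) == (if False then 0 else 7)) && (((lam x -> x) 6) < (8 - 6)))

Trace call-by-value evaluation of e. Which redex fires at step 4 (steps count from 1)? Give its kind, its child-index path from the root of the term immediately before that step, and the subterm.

Answer: beta at 1.0 : ((\x.x) 6)

Derivation:
step 0: (((7 * 2) == (if false then 0 else 7)) && (((\x.x) 6) < (8 - 6)))
step 1: [delta@0.0] ((14 == (if false then 0 else 7)) && (((\x.x) 6) < (8 - 6)))
step 2: [if@0.1] ((14 == 7) && (((\x.x) 6) < (8 - 6)))
step 3: [delta@0] (false && (((\x.x) 6) < (8 - 6)))
step 4: [beta@1.0] (false && (6 < (8 - 6)))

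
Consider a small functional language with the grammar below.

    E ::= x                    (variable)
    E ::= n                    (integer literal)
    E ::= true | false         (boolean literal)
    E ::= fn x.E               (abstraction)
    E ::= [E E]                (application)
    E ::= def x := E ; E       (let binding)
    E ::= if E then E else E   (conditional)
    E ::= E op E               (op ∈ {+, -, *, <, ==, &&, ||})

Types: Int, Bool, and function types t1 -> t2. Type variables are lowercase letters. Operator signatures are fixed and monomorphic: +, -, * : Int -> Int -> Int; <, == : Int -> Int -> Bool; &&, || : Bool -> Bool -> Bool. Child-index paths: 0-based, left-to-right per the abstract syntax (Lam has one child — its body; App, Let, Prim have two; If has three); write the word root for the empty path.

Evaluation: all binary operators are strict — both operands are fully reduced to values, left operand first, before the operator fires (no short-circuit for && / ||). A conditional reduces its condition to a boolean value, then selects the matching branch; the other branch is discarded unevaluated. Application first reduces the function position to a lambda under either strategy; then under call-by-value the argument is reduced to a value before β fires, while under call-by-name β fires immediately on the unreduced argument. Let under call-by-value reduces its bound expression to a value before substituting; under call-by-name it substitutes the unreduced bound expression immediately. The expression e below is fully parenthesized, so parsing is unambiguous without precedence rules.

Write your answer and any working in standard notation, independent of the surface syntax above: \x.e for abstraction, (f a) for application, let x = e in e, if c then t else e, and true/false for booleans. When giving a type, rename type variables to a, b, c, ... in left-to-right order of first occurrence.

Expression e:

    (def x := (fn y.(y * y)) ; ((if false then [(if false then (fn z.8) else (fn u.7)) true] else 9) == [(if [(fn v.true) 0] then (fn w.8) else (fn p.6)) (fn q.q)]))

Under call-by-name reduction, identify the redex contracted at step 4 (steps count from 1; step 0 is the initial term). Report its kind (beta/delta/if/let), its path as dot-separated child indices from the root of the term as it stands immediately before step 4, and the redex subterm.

Derivation:
step 0: (let x = (\y.(y * y)) in ((if false then ((if false then (\z.8) else (\u.7)) true) else 9) == ((if ((\v.true) 0) then (\w.8) else (\p.6)) (\q.q))))
step 1: [let@root] ((if false then ((if false then (\z.8) else (\u.7)) true) else 9) == ((if ((\v.true) 0) then (\w.8) else (\p.6)) (\q.q)))
step 2: [if@0] (9 == ((if ((\v.true) 0) then (\w.8) else (\p.6)) (\q.q)))
step 3: [beta@1.0.0] (9 == ((if true then (\w.8) else (\p.6)) (\q.q)))
step 4: [if@1.0] (9 == ((\w.8) (\q.q)))

Answer: if at 1.0 : (if true then (\w.8) else (\p.6))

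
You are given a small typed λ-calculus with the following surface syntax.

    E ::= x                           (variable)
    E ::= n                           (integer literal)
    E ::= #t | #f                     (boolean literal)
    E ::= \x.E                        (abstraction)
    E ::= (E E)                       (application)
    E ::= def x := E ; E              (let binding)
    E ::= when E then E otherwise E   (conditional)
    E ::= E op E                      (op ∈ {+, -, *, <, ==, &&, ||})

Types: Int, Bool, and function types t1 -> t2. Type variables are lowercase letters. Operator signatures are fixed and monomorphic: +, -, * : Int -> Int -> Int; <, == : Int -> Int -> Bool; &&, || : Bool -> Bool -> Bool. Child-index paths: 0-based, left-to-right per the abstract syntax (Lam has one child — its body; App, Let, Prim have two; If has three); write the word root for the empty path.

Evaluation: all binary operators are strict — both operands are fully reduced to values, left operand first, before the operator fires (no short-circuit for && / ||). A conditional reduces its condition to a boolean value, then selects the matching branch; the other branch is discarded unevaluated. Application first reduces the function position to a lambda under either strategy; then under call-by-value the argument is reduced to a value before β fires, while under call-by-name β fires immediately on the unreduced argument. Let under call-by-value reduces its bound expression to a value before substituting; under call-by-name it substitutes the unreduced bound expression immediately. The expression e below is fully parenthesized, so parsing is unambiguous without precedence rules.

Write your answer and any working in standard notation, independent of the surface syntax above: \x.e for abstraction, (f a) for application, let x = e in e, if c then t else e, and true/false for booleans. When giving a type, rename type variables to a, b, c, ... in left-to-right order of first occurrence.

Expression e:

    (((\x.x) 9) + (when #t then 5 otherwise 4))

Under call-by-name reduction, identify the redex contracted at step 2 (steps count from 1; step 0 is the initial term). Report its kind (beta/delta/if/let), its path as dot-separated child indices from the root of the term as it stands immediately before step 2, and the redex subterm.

Answer: if at 1 : (if true then 5 else 4)

Working:
step 0: (((\x.x) 9) + (if true then 5 else 4))
step 1: [beta@0] (9 + (if true then 5 else 4))
step 2: [if@1] (9 + 5)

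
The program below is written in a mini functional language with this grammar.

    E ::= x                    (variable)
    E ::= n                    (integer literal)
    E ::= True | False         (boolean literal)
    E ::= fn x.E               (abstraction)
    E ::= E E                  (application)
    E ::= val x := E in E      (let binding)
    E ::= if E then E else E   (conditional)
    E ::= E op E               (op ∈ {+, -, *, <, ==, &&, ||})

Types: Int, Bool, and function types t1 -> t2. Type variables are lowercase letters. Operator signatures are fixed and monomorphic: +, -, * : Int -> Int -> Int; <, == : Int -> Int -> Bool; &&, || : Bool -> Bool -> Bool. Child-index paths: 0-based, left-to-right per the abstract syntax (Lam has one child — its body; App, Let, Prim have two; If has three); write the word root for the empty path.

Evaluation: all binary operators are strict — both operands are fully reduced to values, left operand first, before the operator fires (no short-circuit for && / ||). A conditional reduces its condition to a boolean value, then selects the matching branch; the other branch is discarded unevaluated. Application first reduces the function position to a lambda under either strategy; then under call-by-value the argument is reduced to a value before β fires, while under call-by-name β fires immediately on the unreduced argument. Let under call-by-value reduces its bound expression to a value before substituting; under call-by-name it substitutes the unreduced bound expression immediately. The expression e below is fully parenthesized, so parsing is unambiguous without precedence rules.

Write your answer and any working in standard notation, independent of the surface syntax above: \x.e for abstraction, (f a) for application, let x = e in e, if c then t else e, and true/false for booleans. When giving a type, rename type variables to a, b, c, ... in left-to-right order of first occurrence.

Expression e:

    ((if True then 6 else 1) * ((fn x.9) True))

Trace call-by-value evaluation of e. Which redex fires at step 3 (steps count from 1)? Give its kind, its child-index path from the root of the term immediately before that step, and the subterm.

Derivation:
step 0: ((if true then 6 else 1) * ((\x.9) true))
step 1: [if@0] (6 * ((\x.9) true))
step 2: [beta@1] (6 * 9)
step 3: [delta@root] 54

Answer: delta at root : (6 * 9)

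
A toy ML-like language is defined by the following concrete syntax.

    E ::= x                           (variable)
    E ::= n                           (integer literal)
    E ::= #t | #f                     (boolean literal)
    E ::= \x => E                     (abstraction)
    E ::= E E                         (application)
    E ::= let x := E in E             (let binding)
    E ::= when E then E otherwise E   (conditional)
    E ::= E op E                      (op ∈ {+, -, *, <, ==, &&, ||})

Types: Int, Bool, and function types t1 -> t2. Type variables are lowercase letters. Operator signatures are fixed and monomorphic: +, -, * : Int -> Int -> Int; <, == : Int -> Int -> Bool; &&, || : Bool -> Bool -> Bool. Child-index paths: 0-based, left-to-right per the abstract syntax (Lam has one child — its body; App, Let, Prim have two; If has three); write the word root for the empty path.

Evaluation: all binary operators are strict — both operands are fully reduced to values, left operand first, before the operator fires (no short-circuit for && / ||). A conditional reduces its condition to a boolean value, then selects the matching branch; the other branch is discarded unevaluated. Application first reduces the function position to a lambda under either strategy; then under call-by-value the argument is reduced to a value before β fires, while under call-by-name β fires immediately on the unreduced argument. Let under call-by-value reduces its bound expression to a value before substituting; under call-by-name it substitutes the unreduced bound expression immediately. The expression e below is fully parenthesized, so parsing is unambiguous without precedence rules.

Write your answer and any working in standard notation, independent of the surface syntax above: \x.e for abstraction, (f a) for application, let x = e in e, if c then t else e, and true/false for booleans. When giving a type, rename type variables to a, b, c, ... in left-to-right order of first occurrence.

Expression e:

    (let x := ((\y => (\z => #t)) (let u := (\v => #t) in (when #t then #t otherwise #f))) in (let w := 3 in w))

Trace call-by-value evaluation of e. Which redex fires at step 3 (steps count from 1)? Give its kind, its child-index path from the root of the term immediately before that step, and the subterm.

Working:
step 0: (let x = ((\y.(\z.true)) (let u = (\v.true) in (if true then true else false))) in (let w = 3 in w))
step 1: [let@0.1] (let x = ((\y.(\z.true)) (if true then true else false)) in (let w = 3 in w))
step 2: [if@0.1] (let x = ((\y.(\z.true)) true) in (let w = 3 in w))
step 3: [beta@0] (let x = (\z.true) in (let w = 3 in w))

Answer: beta at 0 : ((\y.(\z.true)) true)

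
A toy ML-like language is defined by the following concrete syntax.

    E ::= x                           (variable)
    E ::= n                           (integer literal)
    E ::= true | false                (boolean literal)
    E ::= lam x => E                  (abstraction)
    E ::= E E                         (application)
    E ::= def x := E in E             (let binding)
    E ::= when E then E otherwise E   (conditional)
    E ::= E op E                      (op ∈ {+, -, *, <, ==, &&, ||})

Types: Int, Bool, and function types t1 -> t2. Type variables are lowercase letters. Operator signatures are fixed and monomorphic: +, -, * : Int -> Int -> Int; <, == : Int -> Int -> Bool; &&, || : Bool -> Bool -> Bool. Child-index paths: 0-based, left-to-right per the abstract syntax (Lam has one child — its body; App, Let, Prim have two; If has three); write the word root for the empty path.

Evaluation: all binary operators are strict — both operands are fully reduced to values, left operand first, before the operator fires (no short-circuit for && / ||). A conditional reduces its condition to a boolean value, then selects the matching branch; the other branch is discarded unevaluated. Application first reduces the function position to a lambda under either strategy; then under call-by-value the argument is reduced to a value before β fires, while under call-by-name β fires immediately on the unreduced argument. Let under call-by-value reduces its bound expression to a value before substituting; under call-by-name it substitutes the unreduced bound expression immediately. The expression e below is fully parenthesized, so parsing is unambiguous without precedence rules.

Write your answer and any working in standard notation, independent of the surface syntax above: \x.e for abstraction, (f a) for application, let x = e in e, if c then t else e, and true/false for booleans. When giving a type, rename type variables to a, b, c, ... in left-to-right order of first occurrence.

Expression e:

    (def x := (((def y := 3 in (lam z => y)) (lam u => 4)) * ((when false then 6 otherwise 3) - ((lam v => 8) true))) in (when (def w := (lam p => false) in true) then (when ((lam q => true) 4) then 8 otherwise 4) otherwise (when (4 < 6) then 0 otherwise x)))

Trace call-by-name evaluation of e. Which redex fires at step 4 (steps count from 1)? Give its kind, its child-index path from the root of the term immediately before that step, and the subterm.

Working:
step 0: (let x = (((let y = 3 in (\z.y)) (\u.4)) * ((if false then 6 else 3) - ((\v.8) true))) in (if (let w = (\p.false) in true) then (if ((\q.true) 4) then 8 else 4) else (if (4 < 6) then 0 else x)))
step 1: [let@root] (if (let w = (\p.false) in true) then (if ((\q.true) 4) then 8 else 4) else (if (4 < 6) then 0 else (((let y = 3 in (\z.y)) (\u.4)) * ((if false then 6 else 3) - ((\v.8) true)))))
step 2: [let@0] (if true then (if ((\q.true) 4) then 8 else 4) else (if (4 < 6) then 0 else (((let y = 3 in (\z.y)) (\u.4)) * ((if false then 6 else 3) - ((\v.8) true)))))
step 3: [if@root] (if ((\q.true) 4) then 8 else 4)
step 4: [beta@0] (if true then 8 else 4)

Answer: beta at 0 : ((\q.true) 4)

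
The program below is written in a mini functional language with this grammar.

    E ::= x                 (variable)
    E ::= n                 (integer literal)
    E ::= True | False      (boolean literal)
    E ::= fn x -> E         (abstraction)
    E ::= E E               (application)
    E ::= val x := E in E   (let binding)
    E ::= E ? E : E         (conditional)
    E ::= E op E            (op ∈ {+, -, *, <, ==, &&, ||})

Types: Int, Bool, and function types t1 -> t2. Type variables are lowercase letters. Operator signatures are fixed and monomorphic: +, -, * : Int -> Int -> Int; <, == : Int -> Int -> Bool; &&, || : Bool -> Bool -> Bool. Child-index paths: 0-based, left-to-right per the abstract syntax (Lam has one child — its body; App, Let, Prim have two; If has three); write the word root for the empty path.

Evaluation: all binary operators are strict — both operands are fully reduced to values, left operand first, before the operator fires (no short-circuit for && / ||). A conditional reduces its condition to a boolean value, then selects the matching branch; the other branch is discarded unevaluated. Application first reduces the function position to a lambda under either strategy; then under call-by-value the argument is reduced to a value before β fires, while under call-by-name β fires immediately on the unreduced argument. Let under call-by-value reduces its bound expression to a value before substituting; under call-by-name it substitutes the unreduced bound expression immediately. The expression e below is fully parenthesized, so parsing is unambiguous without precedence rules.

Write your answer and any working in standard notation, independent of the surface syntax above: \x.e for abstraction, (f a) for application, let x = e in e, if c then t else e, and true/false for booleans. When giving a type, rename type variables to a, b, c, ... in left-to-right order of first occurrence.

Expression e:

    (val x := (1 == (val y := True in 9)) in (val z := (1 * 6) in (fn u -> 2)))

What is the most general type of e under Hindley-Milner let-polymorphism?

Answer: a -> Int

Trace:
  unify Int ~ Int
let y : Bool
  unify Int ~ Int
let x : Bool
  unify Int ~ Int
  unify Int ~ Int
let z : Int
\u._ : a -> Int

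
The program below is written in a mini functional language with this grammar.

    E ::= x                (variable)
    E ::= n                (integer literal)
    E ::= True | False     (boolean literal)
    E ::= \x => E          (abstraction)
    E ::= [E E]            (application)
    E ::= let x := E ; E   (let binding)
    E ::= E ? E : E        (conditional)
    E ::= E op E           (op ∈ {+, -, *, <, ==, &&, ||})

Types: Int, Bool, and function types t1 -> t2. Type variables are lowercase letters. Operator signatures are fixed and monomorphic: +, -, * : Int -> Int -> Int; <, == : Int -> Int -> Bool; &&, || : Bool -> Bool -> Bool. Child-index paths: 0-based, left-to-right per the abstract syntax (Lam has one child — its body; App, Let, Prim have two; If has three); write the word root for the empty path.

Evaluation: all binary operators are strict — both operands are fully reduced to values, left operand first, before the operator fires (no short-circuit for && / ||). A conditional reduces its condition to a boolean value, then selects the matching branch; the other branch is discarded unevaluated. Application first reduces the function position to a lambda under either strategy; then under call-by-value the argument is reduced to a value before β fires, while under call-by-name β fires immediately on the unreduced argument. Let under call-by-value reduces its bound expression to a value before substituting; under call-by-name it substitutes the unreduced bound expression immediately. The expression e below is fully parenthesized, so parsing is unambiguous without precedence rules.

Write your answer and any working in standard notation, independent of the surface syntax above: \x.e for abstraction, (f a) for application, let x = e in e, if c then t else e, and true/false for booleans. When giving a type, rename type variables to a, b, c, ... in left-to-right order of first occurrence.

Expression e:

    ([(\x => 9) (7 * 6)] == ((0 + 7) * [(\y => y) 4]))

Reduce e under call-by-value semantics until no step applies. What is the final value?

Answer: false

Working:
step 0: (((\x.9) (7 * 6)) == ((0 + 7) * ((\y.y) 4)))
step 1: [delta@0.1] (((\x.9) 42) == ((0 + 7) * ((\y.y) 4)))
step 2: [beta@0] (9 == ((0 + 7) * ((\y.y) 4)))
step 3: [delta@1.0] (9 == (7 * ((\y.y) 4)))
step 4: [beta@1.1] (9 == (7 * 4))
step 5: [delta@1] (9 == 28)
step 6: [delta@root] false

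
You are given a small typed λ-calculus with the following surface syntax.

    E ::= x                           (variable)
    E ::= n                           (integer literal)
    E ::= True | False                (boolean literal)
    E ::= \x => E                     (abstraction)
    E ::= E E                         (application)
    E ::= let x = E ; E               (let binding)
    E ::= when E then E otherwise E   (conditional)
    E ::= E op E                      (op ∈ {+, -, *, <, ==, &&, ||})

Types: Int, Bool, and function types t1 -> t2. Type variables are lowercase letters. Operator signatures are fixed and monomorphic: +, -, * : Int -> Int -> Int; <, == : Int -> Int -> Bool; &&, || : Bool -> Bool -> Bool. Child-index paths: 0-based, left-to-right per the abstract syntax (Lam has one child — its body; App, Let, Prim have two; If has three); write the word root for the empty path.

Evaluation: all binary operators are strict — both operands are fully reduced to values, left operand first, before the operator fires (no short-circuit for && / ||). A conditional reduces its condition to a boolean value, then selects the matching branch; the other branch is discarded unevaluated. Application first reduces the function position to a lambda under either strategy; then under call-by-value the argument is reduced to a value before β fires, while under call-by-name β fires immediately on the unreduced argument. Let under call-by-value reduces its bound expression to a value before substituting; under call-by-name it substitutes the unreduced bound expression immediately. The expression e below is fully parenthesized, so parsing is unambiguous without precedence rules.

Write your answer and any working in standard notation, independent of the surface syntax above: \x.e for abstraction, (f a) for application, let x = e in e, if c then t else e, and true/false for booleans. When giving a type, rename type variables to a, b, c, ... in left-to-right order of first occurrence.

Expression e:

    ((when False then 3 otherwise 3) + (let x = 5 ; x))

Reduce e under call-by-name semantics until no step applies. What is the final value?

Trace:
step 0: ((if false then 3 else 3) + (let x = 5 in x))
step 1: [if@0] (3 + (let x = 5 in x))
step 2: [let@1] (3 + 5)
step 3: [delta@root] 8

Answer: 8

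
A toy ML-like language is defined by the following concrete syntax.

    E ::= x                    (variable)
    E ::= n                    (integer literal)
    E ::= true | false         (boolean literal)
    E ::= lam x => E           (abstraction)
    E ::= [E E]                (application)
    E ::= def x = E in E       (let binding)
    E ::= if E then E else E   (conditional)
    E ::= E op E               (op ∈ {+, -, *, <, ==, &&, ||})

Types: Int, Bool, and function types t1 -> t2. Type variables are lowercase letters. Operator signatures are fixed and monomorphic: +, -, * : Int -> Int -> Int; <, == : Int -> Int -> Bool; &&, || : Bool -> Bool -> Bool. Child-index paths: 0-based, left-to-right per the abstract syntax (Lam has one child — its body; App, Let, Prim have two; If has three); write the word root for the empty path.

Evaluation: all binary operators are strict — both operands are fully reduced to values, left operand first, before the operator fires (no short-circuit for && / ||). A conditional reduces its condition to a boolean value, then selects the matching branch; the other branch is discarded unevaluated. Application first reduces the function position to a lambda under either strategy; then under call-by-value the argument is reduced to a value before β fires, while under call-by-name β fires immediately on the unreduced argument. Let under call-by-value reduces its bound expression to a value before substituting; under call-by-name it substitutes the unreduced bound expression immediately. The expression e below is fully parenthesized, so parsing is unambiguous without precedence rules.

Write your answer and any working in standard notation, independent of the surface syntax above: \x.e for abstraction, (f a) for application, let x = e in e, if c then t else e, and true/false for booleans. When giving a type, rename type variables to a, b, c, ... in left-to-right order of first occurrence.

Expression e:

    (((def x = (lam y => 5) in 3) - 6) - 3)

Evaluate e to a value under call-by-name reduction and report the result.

Derivation:
step 0: (((let x = (\y.5) in 3) - 6) - 3)
step 1: [let@0.0] ((3 - 6) - 3)
step 2: [delta@0] (-3 - 3)
step 3: [delta@root] -6

Answer: -6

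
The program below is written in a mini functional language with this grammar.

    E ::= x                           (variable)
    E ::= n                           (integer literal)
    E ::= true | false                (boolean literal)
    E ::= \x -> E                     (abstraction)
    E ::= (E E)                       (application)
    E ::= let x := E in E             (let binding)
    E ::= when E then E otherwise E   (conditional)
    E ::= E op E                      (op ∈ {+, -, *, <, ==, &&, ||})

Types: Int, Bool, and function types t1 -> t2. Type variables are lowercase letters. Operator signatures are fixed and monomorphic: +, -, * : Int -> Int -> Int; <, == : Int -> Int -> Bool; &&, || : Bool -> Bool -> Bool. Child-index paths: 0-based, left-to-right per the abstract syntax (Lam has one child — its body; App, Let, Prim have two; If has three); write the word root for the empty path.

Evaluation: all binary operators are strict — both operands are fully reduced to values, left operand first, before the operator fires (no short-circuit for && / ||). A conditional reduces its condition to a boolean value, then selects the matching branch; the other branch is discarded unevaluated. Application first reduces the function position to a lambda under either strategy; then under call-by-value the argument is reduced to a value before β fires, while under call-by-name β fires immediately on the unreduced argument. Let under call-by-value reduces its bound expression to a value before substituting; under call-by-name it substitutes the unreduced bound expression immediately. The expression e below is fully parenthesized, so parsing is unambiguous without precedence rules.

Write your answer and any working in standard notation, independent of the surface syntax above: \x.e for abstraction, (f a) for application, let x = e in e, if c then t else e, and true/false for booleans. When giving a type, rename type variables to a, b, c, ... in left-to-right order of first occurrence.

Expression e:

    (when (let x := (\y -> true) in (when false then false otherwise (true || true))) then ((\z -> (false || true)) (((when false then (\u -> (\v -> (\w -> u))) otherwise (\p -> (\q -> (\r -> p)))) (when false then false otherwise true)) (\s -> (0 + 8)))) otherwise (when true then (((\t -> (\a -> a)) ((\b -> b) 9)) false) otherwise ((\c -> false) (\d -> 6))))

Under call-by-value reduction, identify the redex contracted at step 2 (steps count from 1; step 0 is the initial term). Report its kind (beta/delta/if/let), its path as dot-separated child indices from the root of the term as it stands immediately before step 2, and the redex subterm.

Working:
step 0: (if (let x = (\y.true) in (if false then false else (true || true))) then ((\z.(false || true)) (((if false then (\u.(\v.(\w.u))) else (\p.(\q.(\r.p)))) (if false then false else true)) (\s.(0 + 8)))) else (if true then (((\t.(\a.a)) ((\b.b) 9)) false) else ((\c.false) (\d.6))))
step 1: [let@0] (if (if false then false else (true || true)) then ((\z.(false || true)) (((if false then (\u.(\v.(\w.u))) else (\p.(\q.(\r.p)))) (if false then false else true)) (\s.(0 + 8)))) else (if true then (((\t.(\a.a)) ((\b.b) 9)) false) else ((\c.false) (\d.6))))
step 2: [if@0] (if (true || true) then ((\z.(false || true)) (((if false then (\u.(\v.(\w.u))) else (\p.(\q.(\r.p)))) (if false then false else true)) (\s.(0 + 8)))) else (if true then (((\t.(\a.a)) ((\b.b) 9)) false) else ((\c.false) (\d.6))))

Answer: if at 0 : (if false then false else (true || true))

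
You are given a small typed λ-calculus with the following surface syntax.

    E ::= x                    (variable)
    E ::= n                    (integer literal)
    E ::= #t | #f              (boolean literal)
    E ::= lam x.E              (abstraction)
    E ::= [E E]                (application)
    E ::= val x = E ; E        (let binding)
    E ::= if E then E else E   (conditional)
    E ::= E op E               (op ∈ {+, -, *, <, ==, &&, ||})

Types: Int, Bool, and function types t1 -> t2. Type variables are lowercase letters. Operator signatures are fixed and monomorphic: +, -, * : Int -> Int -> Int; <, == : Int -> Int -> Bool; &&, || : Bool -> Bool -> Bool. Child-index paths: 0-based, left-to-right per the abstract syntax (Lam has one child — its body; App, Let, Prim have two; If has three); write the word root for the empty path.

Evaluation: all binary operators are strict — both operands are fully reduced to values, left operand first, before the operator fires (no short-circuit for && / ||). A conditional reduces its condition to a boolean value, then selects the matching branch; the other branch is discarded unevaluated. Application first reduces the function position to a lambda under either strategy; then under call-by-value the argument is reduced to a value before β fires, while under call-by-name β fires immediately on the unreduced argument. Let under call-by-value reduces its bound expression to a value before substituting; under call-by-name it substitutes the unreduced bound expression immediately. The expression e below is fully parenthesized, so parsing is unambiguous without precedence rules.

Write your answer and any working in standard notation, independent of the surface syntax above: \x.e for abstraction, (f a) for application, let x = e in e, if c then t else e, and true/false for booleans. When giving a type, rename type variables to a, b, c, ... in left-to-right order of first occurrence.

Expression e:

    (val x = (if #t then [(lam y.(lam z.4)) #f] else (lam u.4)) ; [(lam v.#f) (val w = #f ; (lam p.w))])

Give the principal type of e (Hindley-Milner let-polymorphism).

Working:
  unify Bool ~ Bool
\z._ : b -> Int
\y._ : a -> b -> Int
  unify a -> b -> Int ~ Bool -> c
  unify a ~ Bool
  unify b -> Int ~ c
_ _ : b -> Int
\u._ : d -> Int
  unify b -> Int ~ d -> Int
  unify b ~ d
  unify Int ~ Int
let x : forall. d -> Int
\v._ : e -> Bool
let w : Bool
w : Bool
\p._ : f -> Bool
  unify e -> Bool ~ (f -> Bool) -> g
  unify e ~ f -> Bool
  unify Bool ~ g
_ _ : Bool

Answer: Bool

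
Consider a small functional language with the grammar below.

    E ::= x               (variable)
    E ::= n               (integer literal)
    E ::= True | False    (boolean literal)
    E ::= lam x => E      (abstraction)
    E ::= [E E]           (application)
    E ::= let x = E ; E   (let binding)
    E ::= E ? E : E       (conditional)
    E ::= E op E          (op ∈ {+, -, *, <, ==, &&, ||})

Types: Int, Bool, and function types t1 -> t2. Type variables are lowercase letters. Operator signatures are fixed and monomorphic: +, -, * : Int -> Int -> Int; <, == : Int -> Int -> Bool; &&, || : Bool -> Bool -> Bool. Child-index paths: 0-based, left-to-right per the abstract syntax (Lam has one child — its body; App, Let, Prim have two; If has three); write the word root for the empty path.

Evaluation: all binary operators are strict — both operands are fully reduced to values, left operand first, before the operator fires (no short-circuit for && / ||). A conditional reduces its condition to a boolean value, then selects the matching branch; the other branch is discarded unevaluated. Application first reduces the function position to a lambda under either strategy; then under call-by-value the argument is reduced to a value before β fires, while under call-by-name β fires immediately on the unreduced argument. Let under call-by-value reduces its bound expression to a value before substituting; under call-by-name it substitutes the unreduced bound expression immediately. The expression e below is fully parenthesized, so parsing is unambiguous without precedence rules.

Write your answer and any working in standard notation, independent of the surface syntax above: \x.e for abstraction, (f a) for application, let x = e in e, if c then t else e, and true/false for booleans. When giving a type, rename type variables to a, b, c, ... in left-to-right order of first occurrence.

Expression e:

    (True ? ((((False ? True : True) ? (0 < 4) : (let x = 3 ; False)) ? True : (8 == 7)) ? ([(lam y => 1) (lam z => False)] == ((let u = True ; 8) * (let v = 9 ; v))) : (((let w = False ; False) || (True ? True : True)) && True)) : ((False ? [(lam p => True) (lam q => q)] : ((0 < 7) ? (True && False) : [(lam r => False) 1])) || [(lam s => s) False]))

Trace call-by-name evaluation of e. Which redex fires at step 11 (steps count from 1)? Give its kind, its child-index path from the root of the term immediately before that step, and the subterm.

Derivation:
step 0: (if true then (if (if (if (if false then true else true) then (0 < 4) else (let x = 3 in false)) then true else (8 == 7)) then (((\y.1) (\z.false)) == ((let u = true in 8) * (let v = 9 in v))) else (((let w = false in false) || (if true then true else true)) && true)) else ((if false then ((\p.true) (\q.q)) else (if (0 < 7) then (true && false) else ((\r.false) 1))) || ((\s.s) false)))
step 1: [if@root] (if (if (if (if false then true else true) then (0 < 4) else (let x = 3 in false)) then true else (8 == 7)) then (((\y.1) (\z.false)) == ((let u = true in 8) * (let v = 9 in v))) else (((let w = false in false) || (if true then true else true)) && true))
step 2: [if@0.0.0] (if (if (if true then (0 < 4) else (let x = 3 in false)) then true else (8 == 7)) then (((\y.1) (\z.false)) == ((let u = true in 8) * (let v = 9 in v))) else (((let w = false in false) || (if true then true else true)) && true))
step 3: [if@0.0] (if (if (0 < 4) then true else (8 == 7)) then (((\y.1) (\z.false)) == ((let u = true in 8) * (let v = 9 in v))) else (((let w = false in false) || (if true then true else true)) && true))
step 4: [delta@0.0] (if (if true then true else (8 == 7)) then (((\y.1) (\z.false)) == ((let u = true in 8) * (let v = 9 in v))) else (((let w = false in false) || (if true then true else true)) && true))
step 5: [if@0] (if true then (((\y.1) (\z.false)) == ((let u = true in 8) * (let v = 9 in v))) else (((let w = false in false) || (if true then true else true)) && true))
step 6: [if@root] (((\y.1) (\z.false)) == ((let u = true in 8) * (let v = 9 in v)))
step 7: [beta@0] (1 == ((let u = true in 8) * (let v = 9 in v)))
step 8: [let@1.0] (1 == (8 * (let v = 9 in v)))
step 9: [let@1.1] (1 == (8 * 9))
step 10: [delta@1] (1 == 72)
step 11: [delta@root] false

Answer: delta at root : (1 == 72)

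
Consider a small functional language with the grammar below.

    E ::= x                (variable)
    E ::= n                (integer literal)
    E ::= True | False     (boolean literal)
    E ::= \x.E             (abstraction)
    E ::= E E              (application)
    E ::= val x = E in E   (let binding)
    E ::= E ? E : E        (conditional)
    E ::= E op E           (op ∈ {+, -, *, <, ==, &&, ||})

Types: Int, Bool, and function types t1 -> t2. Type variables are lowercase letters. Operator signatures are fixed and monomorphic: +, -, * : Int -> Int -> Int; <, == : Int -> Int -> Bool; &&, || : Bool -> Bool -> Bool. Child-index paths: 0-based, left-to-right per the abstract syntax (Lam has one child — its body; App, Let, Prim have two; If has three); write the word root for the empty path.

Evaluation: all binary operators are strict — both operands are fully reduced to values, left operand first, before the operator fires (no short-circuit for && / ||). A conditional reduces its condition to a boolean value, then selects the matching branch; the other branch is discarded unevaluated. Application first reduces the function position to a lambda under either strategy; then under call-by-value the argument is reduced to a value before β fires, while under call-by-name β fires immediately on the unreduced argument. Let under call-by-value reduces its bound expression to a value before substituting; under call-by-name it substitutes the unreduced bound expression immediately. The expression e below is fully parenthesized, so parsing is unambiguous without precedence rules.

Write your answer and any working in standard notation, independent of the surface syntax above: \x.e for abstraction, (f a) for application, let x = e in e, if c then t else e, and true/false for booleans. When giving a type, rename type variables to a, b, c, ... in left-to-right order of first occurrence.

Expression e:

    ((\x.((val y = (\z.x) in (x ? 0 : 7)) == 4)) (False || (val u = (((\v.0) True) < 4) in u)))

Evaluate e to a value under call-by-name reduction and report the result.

Answer: false

Working:
step 0: ((\x.((let y = (\z.x) in (if x then 0 else 7)) == 4)) (false || (let u = (((\v.0) true) < 4) in u)))
step 1: [beta@root] ((let y = (\z.(false || (let u = (((\v.0) true) < 4) in u))) in (if (false || (let u = (((\v.0) true) < 4) in u)) then 0 else 7)) == 4)
step 2: [let@0] ((if (false || (let u = (((\v.0) true) < 4) in u)) then 0 else 7) == 4)
step 3: [let@0.0.1] ((if (false || (((\v.0) true) < 4)) then 0 else 7) == 4)
step 4: [beta@0.0.1.0] ((if (false || (0 < 4)) then 0 else 7) == 4)
step 5: [delta@0.0.1] ((if (false || true) then 0 else 7) == 4)
step 6: [delta@0.0] ((if true then 0 else 7) == 4)
step 7: [if@0] (0 == 4)
step 8: [delta@root] false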